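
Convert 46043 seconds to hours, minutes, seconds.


Hours: 46043 ÷ 3600 = 12 remainder 2843
Minutes: 2843 ÷ 60 = 47 remainder 23
Seconds: 23

12h 47m 23s


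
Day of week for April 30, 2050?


Zeller's congruence:
q=30, m=4, k=50, j=20
h = (30 + ⌊13×5/5⌋ + 50 + ⌊50/4⌋ + ⌊20/4⌋ - 2×20) mod 7
= (30 + 13 + 50 + 12 + 5 - 40) mod 7
= 70 mod 7 = 0
h=0 → Saturday

Saturday


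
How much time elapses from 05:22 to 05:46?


End time in minutes: 5×60 + 46 = 346
Start time in minutes: 5×60 + 22 = 322
Difference = 346 - 322 = 24 minutes
= 0 hours 24 minutes

0h 24m


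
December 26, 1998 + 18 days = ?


Start: December 26, 1998
Add 18 days
December 26 → January 1: 31 - 26 + 1 = 6 days (18 - 6 = 12 left)
January 1 + 12 = January 13, 1999

January 13, 1999


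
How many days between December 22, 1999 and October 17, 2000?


300 days

From December 22, 1999 to October 17, 2000
Rest of December 1999: 31 - 22 = 9
Full months: January 31, February 2000 29, March 31, April 30, May 31, June 30, July 31, August 31, September 30
Days into October 2000: 17
Total = 9 + 31 + 29 + 31 + 30 + 31 + 30 + 31 + 31 + 30 + 17 = 300 days


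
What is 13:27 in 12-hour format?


Hour: 13
13 - 12 = 1 → PM

1:27 PM


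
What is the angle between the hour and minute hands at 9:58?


49.0°

Hour hand = 9×30 + 58×0.5 = 299.0°
Minute hand = 58×6 = 348°
Difference = |299.0 - 348| = 49.0°


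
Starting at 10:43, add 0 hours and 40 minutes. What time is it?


Start: 643 minutes from midnight
Add: 40 minutes
Total: 683 minutes
Hours: 683 ÷ 60 = 11 remainder 23

11:23


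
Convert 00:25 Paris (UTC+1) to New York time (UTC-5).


Time difference = UTC-5 - UTC+1 = -6 hours
New hour = (0 -6) mod 24
= -6 mod 24 = 18
Minutes unchanged → 18:25; -6 < 0 → previous day

18:25 (previous day)


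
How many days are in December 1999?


Month: December (month 12)
December has 31 days

31 days


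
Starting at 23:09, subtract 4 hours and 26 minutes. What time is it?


Start: 1389 minutes from midnight
Subtract: 266 minutes
Remaining: 1389 - 266 = 1123
Hours: 18, Minutes: 43

18:43


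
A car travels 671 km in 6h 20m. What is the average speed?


Distance: 671 km
Time: 6h 20m = 380 min = 380/60 = 19/3 hours
Speed = 671 ÷ (19/3) = 671 × 3 / 19 = 2013/19 ≈ 105.9 km/h

105.9 km/h


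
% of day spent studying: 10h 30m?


Time: 630 minutes
Day: 1440 minutes
Percentage = (630/1440) × 100 ≈ 43.8%

43.8%


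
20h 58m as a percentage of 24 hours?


Total minutes: 20×60 + 58 = 1258
Day = 24×60 = 1440 minutes
Fraction = 1258/1440 ≈ 0.8736
As a percentage: 1258/1440 × 100 ≈ 87.36%

0.8736 (87.36%)


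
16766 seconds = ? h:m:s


Hours: 16766 ÷ 3600 = 4 remainder 2366
Minutes: 2366 ÷ 60 = 39 remainder 26
Seconds: 26

4h 39m 26s


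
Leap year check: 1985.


Rules: divisible by 4 AND (not by 100 OR by 400)
1985 ÷ 4 = 496 remainder 1 → not divisible by 4
Not divisible by 4 → not a leap year

No


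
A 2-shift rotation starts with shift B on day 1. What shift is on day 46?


Shifts: A, B
Start: B (index 1)
Day 46: (1 + 46 - 1) mod 2
= 46 mod 2
= 0
Index 0 → shift A

Shift A


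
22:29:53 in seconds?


80993 seconds

Hours: 22 × 3600 = 79200
Minutes: 29 × 60 = 1740
Seconds: 53
Total = 79200 + 1740 + 53 = 80993


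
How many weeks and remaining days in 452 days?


Weeks: 452 ÷ 7 = 64 remainder 4

64 weeks 4 days


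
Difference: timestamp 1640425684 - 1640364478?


61206 seconds (17.0 hours / 0.71 days)

Difference = 1640425684 - 1640364478 = 61206 seconds
In hours: 61206 / 3600 ≈ 17.0
In days: 61206 / 86400 ≈ 0.71


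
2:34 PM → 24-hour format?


Input: 2:34 PM
PM: 2 + 12 = 14

14:34


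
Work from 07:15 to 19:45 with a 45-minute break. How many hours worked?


11h 45m (705 minutes)

Total time = (19×60+45) - (7×60+15)
= 1185 - 435 = 750 min
Minus break: 750 - 45 = 705 min
= 11h 45m


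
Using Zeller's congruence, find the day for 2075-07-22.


Monday

Zeller's congruence:
q=22, m=7, k=75, j=20
h = (22 + ⌊13×8/5⌋ + 75 + ⌊75/4⌋ + ⌊20/4⌋ - 2×20) mod 7
= (22 + 20 + 75 + 18 + 5 - 40) mod 7
= 100 mod 7 = 2
h=2 → Monday


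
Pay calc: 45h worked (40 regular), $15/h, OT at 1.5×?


Regular: 40h × $15 = $600.00
Overtime: 45 - 40 = 5h
OT pay: 5h × $15 × 1.5 = $112.50
Total = $600.00 + $112.50 = $712.50

$712.50


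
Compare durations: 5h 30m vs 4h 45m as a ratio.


22:19 (1.16)

Duration 1: 330 minutes
Duration 2: 285 minutes
Ratio = 330:285
GCD = 15
Simplified = 22:19
As a decimal: 22/19 ≈ 1.16


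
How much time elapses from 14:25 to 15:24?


0h 59m

End time in minutes: 15×60 + 24 = 924
Start time in minutes: 14×60 + 25 = 865
Difference = 924 - 865 = 59 minutes
= 0 hours 59 minutes


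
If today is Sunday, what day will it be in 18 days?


Thursday

Start: Sunday (index 6)
(6 + 18) mod 7
= 24 mod 7
= 3
Index 3 → Thursday


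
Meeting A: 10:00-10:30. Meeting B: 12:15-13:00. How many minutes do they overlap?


Meeting A: 600-630 (in minutes from midnight)
Meeting B: 735-780
Overlap start = max(600, 735) = 735
Overlap end = min(630, 780) = 630
Overlap = max(0, 630 - 735) = 0 min

0 minutes


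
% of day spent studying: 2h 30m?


Time: 150 minutes
Day: 1440 minutes
Percentage = (150/1440) × 100 ≈ 10.4%

10.4%


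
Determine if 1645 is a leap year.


Rules: divisible by 4 AND (not by 100 OR by 400)
1645 ÷ 4 = 411 remainder 1 → not divisible by 4
Not divisible by 4 → not a leap year

No


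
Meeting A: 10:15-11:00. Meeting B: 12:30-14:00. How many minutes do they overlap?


Meeting A: 615-660 (in minutes from midnight)
Meeting B: 750-840
Overlap start = max(615, 750) = 750
Overlap end = min(660, 840) = 660
Overlap = max(0, 660 - 750) = 0 min

0 minutes


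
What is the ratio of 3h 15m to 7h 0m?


13:28 (0.46)

Duration 1: 195 minutes
Duration 2: 420 minutes
Ratio = 195:420
GCD = 15
Simplified = 13:28
As a decimal: 13/28 ≈ 0.46


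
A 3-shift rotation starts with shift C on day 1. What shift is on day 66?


Shifts: A, B, C
Start: C (index 2)
Day 66: (2 + 66 - 1) mod 3
= 67 mod 3
= 1
Index 1 → shift B

Shift B


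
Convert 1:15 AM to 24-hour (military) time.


Input: 1:15 AM
AM hour stays: 1

01:15


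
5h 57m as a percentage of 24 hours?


Total minutes: 5×60 + 57 = 357
Day = 24×60 = 1440 minutes
Fraction = 357/1440 ≈ 0.2479
As a percentage: 357/1440 × 100 ≈ 24.79%

0.2479 (24.79%)


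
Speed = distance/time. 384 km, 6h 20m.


60.6 km/h

Distance: 384 km
Time: 6h 20m = 380 min = 380/60 = 19/3 hours
Speed = 384 ÷ (19/3) = 384 × 3 / 19 = 1152/19 ≈ 60.6 km/h


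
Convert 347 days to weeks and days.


Weeks: 347 ÷ 7 = 49 remainder 4

49 weeks 4 days


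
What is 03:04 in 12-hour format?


Hour: 3
3 < 12 → AM

3:04 AM


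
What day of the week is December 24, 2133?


Zeller's congruence:
q=24, m=12, k=33, j=21
h = (24 + ⌊13×13/5⌋ + 33 + ⌊33/4⌋ + ⌊21/4⌋ - 2×21) mod 7
= (24 + 33 + 33 + 8 + 5 - 42) mod 7
= 61 mod 7 = 5
h=5 → Thursday

Thursday


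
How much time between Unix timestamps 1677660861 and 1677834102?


173241 seconds (48.1 hours / 2.01 days)

Difference = 1677834102 - 1677660861 = 173241 seconds
In hours: 173241 / 3600 ≈ 48.1
In days: 173241 / 86400 ≈ 2.01


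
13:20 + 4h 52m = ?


Start: 800 minutes from midnight
Add: 292 minutes
Total: 1092 minutes
Hours: 1092 ÷ 60 = 18 remainder 12

18:12


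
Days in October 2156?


31 days

Month: October (month 10)
October has 31 days


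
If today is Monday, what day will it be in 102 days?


Start: Monday (index 0)
(0 + 102) mod 7
= 102 mod 7
= 4
Index 4 → Friday

Friday


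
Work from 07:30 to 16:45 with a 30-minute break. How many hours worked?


8h 45m (525 minutes)

Total time = (16×60+45) - (7×60+30)
= 1005 - 450 = 555 min
Minus break: 555 - 30 = 525 min
= 8h 45m


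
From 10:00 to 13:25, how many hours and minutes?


End time in minutes: 13×60 + 25 = 805
Start time in minutes: 10×60 + 0 = 600
Difference = 805 - 600 = 205 minutes
= 3 hours 25 minutes

3h 25m


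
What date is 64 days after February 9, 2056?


April 13, 2056

Start: February 9, 2056
Add 64 days
February 9 → March 1: 29 - 9 + 1 = 21 days (64 - 21 = 43 left)
March 1 → April 1: 31 - 1 + 1 = 31 days (43 - 31 = 12 left)
April 1 + 12 = April 13, 2056


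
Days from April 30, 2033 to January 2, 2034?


247 days

From April 30, 2033 to January 2, 2034
Rest of April 2033: 30 - 30 = 0
Full months: May 31, June 30, July 31, August 31, September 30, October 31, November 30, December 31
Days into January 2034: 2
Total = 0 + 31 + 30 + 31 + 31 + 30 + 31 + 30 + 31 + 2 = 247 days


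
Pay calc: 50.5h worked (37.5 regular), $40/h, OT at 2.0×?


Regular: 37.5h × $40 = $1500.00
Overtime: 50.5 - 37.5 = 13.0h
OT pay: 13.0h × $40 × 2.0 = $1040.00
Total = $1500.00 + $1040.00 = $2540.00

$2540.00


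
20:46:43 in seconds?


Hours: 20 × 3600 = 72000
Minutes: 46 × 60 = 2760
Seconds: 43
Total = 72000 + 2760 + 43 = 74803

74803 seconds


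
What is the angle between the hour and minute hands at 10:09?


109.5°

Hour hand = 10×30 + 9×0.5 = 304.5°
Minute hand = 9×6 = 54°
Difference = |304.5 - 54| = 250.5°
Since > 180°: 360 - 250.5 = 109.5°


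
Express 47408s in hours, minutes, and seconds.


13h 10m 8s

Hours: 47408 ÷ 3600 = 13 remainder 608
Minutes: 608 ÷ 60 = 10 remainder 8
Seconds: 8


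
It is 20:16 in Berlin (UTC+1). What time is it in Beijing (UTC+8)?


03:16 (next day)

Time difference = UTC+8 - UTC+1 = +7 hours
New hour = (20 + 7) mod 24
= 27 mod 24 = 3
Minutes unchanged → 03:16; 27 ≥ 24 → next day


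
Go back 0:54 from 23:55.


23:01

Start: 1435 minutes from midnight
Subtract: 54 minutes
Remaining: 1435 - 54 = 1381
Hours: 23, Minutes: 1


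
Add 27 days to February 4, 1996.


Start: February 4, 1996
Add 27 days
February 4 → March 1: 29 - 4 + 1 = 26 days (27 - 26 = 1 left)
March 1 + 1 = March 2, 1996

March 2, 1996


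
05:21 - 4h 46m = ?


00:35

Start: 321 minutes from midnight
Subtract: 286 minutes
Remaining: 321 - 286 = 35
Hours: 0, Minutes: 35


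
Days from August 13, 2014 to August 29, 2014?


16 days

From August 13, 2014 to August 29, 2014
Same month: 29 - 13 = 16 days


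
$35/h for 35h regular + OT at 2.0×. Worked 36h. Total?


Regular: 35h × $35 = $1225.00
Overtime: 36 - 35 = 1h
OT pay: 1h × $35 × 2.0 = $70.00
Total = $1225.00 + $70.00 = $1295.00

$1295.00


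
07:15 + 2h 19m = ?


Start: 435 minutes from midnight
Add: 139 minutes
Total: 574 minutes
Hours: 574 ÷ 60 = 9 remainder 34

09:34


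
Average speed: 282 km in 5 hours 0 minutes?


Distance: 282 km
Time: 5 hours
Speed = 282 / 5 = 56.4 km/h

56.4 km/h


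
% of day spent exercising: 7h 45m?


32.3%

Time: 465 minutes
Day: 1440 minutes
Percentage = (465/1440) × 100 ≈ 32.3%


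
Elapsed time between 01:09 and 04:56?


End time in minutes: 4×60 + 56 = 296
Start time in minutes: 1×60 + 9 = 69
Difference = 296 - 69 = 227 minutes
= 3 hours 47 minutes

3h 47m


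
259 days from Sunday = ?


Start: Sunday (index 6)
(6 + 259) mod 7
= 265 mod 7
= 6
Index 6 → Sunday

Sunday


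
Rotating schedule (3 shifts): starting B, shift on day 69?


Shifts: A, B, C
Start: B (index 1)
Day 69: (1 + 69 - 1) mod 3
= 69 mod 3
= 0
Index 0 → shift A

Shift A


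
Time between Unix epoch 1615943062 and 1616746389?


Difference = 1616746389 - 1615943062 = 803327 seconds
In hours: 803327 / 3600 ≈ 223.1
In days: 803327 / 86400 ≈ 9.30

803327 seconds (223.1 hours / 9.30 days)


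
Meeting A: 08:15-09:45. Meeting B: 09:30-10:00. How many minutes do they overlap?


Meeting A: 495-585 (in minutes from midnight)
Meeting B: 570-600
Overlap start = max(495, 570) = 570
Overlap end = min(585, 600) = 585
Overlap = max(0, 585 - 570) = 15 min

15 minutes


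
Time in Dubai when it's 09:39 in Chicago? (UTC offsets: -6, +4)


19:39

Time difference = UTC+4 - UTC-6 = +10 hours
New hour = (9 + 10) mod 24
= 19 mod 24 = 19
Minutes unchanged → 19:39


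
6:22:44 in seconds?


Hours: 6 × 3600 = 21600
Minutes: 22 × 60 = 1320
Seconds: 44
Total = 21600 + 1320 + 44 = 22964

22964 seconds


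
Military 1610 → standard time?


4:10 PM

Hour: 16
16 - 12 = 4 → PM


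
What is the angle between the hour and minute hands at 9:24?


Hour hand = 9×30 + 24×0.5 = 282.0°
Minute hand = 24×6 = 144°
Difference = |282.0 - 144| = 138.0°

138.0°


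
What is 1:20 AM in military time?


01:20

Input: 1:20 AM
AM hour stays: 1


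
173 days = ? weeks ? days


24 weeks 5 days

Weeks: 173 ÷ 7 = 24 remainder 5


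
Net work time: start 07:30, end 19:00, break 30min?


11h 0m (660 minutes)

Total time = (19×60+0) - (7×60+30)
= 1140 - 450 = 690 min
Minus break: 690 - 30 = 660 min
= 11h 0m


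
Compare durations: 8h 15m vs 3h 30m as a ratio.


Duration 1: 495 minutes
Duration 2: 210 minutes
Ratio = 495:210
GCD = 15
Simplified = 33:14
As a decimal: 33/14 ≈ 2.36

33:14 (2.36)


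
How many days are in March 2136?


Month: March (month 3)
March has 31 days

31 days


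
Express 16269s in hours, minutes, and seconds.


Hours: 16269 ÷ 3600 = 4 remainder 1869
Minutes: 1869 ÷ 60 = 31 remainder 9
Seconds: 9

4h 31m 9s


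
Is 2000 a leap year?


Yes

Rules: divisible by 4 AND (not by 100 OR by 400)
2000 ÷ 4 = 500 exactly → divisible by 4
2000 ÷ 100 = 20 exactly → divisible by 100
2000 ÷ 400 = 5 exactly → divisible by 400
Divisible by 400 → leap year


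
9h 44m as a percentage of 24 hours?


Total minutes: 9×60 + 44 = 584
Day = 24×60 = 1440 minutes
Fraction = 584/1440 ≈ 0.4056
As a percentage: 584/1440 × 100 ≈ 40.56%

0.4056 (40.56%)


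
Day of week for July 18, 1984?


Zeller's congruence:
q=18, m=7, k=84, j=19
h = (18 + ⌊13×8/5⌋ + 84 + ⌊84/4⌋ + ⌊19/4⌋ - 2×19) mod 7
= (18 + 20 + 84 + 21 + 4 - 38) mod 7
= 109 mod 7 = 4
h=4 → Wednesday

Wednesday


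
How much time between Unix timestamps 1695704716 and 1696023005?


318289 seconds (88.4 hours / 3.68 days)

Difference = 1696023005 - 1695704716 = 318289 seconds
In hours: 318289 / 3600 ≈ 88.4
In days: 318289 / 86400 ≈ 3.68


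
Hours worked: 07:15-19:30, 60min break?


Total time = (19×60+30) - (7×60+15)
= 1170 - 435 = 735 min
Minus break: 735 - 60 = 675 min
= 11h 15m

11h 15m (675 minutes)


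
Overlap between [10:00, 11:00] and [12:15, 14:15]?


Meeting A: 600-660 (in minutes from midnight)
Meeting B: 735-855
Overlap start = max(600, 735) = 735
Overlap end = min(660, 855) = 660
Overlap = max(0, 660 - 735) = 0 min

0 minutes


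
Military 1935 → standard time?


7:35 PM

Hour: 19
19 - 12 = 7 → PM


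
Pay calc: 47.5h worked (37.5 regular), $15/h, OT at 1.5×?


$787.50

Regular: 37.5h × $15 = $562.50
Overtime: 47.5 - 37.5 = 10.0h
OT pay: 10.0h × $15 × 1.5 = $225.00
Total = $562.50 + $225.00 = $787.50


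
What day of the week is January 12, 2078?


Zeller's congruence:
q=12, m=13, k=77, j=20
h = (12 + ⌊13×14/5⌋ + 77 + ⌊77/4⌋ + ⌊20/4⌋ - 2×20) mod 7
= (12 + 36 + 77 + 19 + 5 - 40) mod 7
= 109 mod 7 = 4
h=4 → Wednesday

Wednesday


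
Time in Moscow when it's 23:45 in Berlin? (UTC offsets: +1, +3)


01:45 (next day)

Time difference = UTC+3 - UTC+1 = +2 hours
New hour = (23 + 2) mod 24
= 25 mod 24 = 1
Minutes unchanged → 01:45; 25 ≥ 24 → next day


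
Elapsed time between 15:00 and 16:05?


1h 5m

End time in minutes: 16×60 + 5 = 965
Start time in minutes: 15×60 + 0 = 900
Difference = 965 - 900 = 65 minutes
= 1 hours 5 minutes


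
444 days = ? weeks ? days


63 weeks 3 days

Weeks: 444 ÷ 7 = 63 remainder 3


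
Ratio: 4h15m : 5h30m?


17:22 (0.77)

Duration 1: 255 minutes
Duration 2: 330 minutes
Ratio = 255:330
GCD = 15
Simplified = 17:22
As a decimal: 17/22 ≈ 0.77


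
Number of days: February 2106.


Month: February (month 2)
February: 28 or 29 (leap year)
2106 leap year? No

28 days


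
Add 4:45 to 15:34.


Start: 934 minutes from midnight
Add: 285 minutes
Total: 1219 minutes
Hours: 1219 ÷ 60 = 20 remainder 19

20:19


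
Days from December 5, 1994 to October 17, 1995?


From December 5, 1994 to October 17, 1995
Rest of December 1994: 31 - 5 = 26
Full months: January 31, February 1995 28, March 31, April 30, May 31, June 30, July 31, August 31, September 30
Days into October 1995: 17
Total = 26 + 31 + 28 + 31 + 30 + 31 + 30 + 31 + 31 + 30 + 17 = 316 days

316 days


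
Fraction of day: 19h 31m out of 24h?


0.8132 (81.32%)

Total minutes: 19×60 + 31 = 1171
Day = 24×60 = 1440 minutes
Fraction = 1171/1440 ≈ 0.8132
As a percentage: 1171/1440 × 100 ≈ 81.32%


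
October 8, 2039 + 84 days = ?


December 31, 2039

Start: October 8, 2039
Add 84 days
October 8 → November 1: 31 - 8 + 1 = 24 days (84 - 24 = 60 left)
November 1 → December 1: 30 - 1 + 1 = 30 days (60 - 30 = 30 left)
December 1 + 30 = December 31, 2039


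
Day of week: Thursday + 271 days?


Start: Thursday (index 3)
(3 + 271) mod 7
= 274 mod 7
= 1
Index 1 → Tuesday

Tuesday


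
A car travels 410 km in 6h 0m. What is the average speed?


Distance: 410 km
Time: 6 hours
Speed = 410 / 6 ≈ 68.3 km/h

68.3 km/h


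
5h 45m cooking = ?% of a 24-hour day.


Time: 345 minutes
Day: 1440 minutes
Percentage = (345/1440) × 100 ≈ 24.0%

24.0%


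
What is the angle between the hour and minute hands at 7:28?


Hour hand = 7×30 + 28×0.5 = 224.0°
Minute hand = 28×6 = 168°
Difference = |224.0 - 168| = 56.0°

56.0°


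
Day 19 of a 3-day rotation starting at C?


Shifts: A, B, C
Start: C (index 2)
Day 19: (2 + 19 - 1) mod 3
= 20 mod 3
= 2
Index 2 → shift C

Shift C


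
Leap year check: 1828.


Rules: divisible by 4 AND (not by 100 OR by 400)
1828 ÷ 4 = 457 exactly → divisible by 4
1828 ÷ 100 = 18 remainder 28 → not divisible by 100
Divisible by 4 but not by 100 → leap year

Yes


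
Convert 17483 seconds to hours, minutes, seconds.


4h 51m 23s

Hours: 17483 ÷ 3600 = 4 remainder 3083
Minutes: 3083 ÷ 60 = 51 remainder 23
Seconds: 23


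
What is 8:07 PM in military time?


Input: 8:07 PM
PM: 8 + 12 = 20

20:07


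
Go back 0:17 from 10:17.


Start: 617 minutes from midnight
Subtract: 17 minutes
Remaining: 617 - 17 = 600
Hours: 10, Minutes: 0

10:00


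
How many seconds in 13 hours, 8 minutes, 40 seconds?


Hours: 13 × 3600 = 46800
Minutes: 8 × 60 = 480
Seconds: 40
Total = 46800 + 480 + 40 = 47320

47320 seconds


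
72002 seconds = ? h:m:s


Hours: 72002 ÷ 3600 = 20 remainder 2
Minutes: 2 ÷ 60 = 0 remainder 2
Seconds: 2

20h 0m 2s


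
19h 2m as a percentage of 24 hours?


0.7931 (79.31%)

Total minutes: 19×60 + 2 = 1142
Day = 24×60 = 1440 minutes
Fraction = 1142/1440 ≈ 0.7931
As a percentage: 1142/1440 × 100 ≈ 79.31%


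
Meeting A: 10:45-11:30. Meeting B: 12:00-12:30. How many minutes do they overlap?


0 minutes

Meeting A: 645-690 (in minutes from midnight)
Meeting B: 720-750
Overlap start = max(645, 720) = 720
Overlap end = min(690, 750) = 690
Overlap = max(0, 690 - 720) = 0 min


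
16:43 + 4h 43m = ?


Start: 1003 minutes from midnight
Add: 283 minutes
Total: 1286 minutes
Hours: 1286 ÷ 60 = 21 remainder 26

21:26


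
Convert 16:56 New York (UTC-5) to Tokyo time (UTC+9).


06:56 (next day)

Time difference = UTC+9 - UTC-5 = +14 hours
New hour = (16 + 14) mod 24
= 30 mod 24 = 6
Minutes unchanged → 06:56; 30 ≥ 24 → next day


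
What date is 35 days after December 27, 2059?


Start: December 27, 2059
Add 35 days
December 27 → January 1: 31 - 27 + 1 = 5 days (35 - 5 = 30 left)
January 1 + 30 = January 31, 2060

January 31, 2060


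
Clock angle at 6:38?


Hour hand = 6×30 + 38×0.5 = 199.0°
Minute hand = 38×6 = 228°
Difference = |199.0 - 228| = 29.0°

29.0°


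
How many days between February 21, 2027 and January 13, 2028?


326 days

From February 21, 2027 to January 13, 2028
Rest of February 2027: 28 - 21 = 7
Full months: March 31, April 30, May 31, June 30, July 31, August 31, September 30, October 31, November 30, December 31
Days into January 2028: 13
Total = 7 + 31 + 30 + 31 + 30 + 31 + 31 + 30 + 31 + 30 + 31 + 13 = 326 days


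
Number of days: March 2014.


Month: March (month 3)
March has 31 days

31 days


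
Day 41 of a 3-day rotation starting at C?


Shift A

Shifts: A, B, C
Start: C (index 2)
Day 41: (2 + 41 - 1) mod 3
= 42 mod 3
= 0
Index 0 → shift A


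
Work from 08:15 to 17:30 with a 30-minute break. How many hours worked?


8h 45m (525 minutes)

Total time = (17×60+30) - (8×60+15)
= 1050 - 495 = 555 min
Minus break: 555 - 30 = 525 min
= 8h 45m


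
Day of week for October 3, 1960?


Zeller's congruence:
q=3, m=10, k=60, j=19
h = (3 + ⌊13×11/5⌋ + 60 + ⌊60/4⌋ + ⌊19/4⌋ - 2×19) mod 7
= (3 + 28 + 60 + 15 + 4 - 38) mod 7
= 72 mod 7 = 2
h=2 → Monday

Monday


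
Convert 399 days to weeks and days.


57 weeks 0 days

Weeks: 399 ÷ 7 = 57 remainder 0


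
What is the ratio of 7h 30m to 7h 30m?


Duration 1: 450 minutes
Duration 2: 450 minutes
Ratio = 450:450
GCD = 450
Simplified = 1:1
As a decimal: 1/1 = 1.00

1:1 (1.00)


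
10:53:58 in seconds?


Hours: 10 × 3600 = 36000
Minutes: 53 × 60 = 3180
Seconds: 58
Total = 36000 + 3180 + 58 = 39238

39238 seconds


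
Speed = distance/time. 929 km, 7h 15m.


128.1 km/h

Distance: 929 km
Time: 7h 15m = 435 min = 435/60 = 29/4 hours
Speed = 929 ÷ (29/4) = 929 × 4 / 29 = 3716/29 ≈ 128.1 km/h


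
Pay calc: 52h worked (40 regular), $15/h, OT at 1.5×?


Regular: 40h × $15 = $600.00
Overtime: 52 - 40 = 12h
OT pay: 12h × $15 × 1.5 = $270.00
Total = $600.00 + $270.00 = $870.00

$870.00


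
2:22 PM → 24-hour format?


14:22

Input: 2:22 PM
PM: 2 + 12 = 14


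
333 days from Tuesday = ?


Saturday

Start: Tuesday (index 1)
(1 + 333) mod 7
= 334 mod 7
= 5
Index 5 → Saturday


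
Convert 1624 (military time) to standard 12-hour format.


Hour: 16
16 - 12 = 4 → PM

4:24 PM


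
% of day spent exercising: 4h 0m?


16.7%

Time: 240 minutes
Day: 1440 minutes
Percentage = (240/1440) × 100 ≈ 16.7%


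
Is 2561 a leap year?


No

Rules: divisible by 4 AND (not by 100 OR by 400)
2561 ÷ 4 = 640 remainder 1 → not divisible by 4
Not divisible by 4 → not a leap year


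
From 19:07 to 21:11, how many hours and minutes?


2h 4m

End time in minutes: 21×60 + 11 = 1271
Start time in minutes: 19×60 + 7 = 1147
Difference = 1271 - 1147 = 124 minutes
= 2 hours 4 minutes


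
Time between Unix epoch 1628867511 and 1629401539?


Difference = 1629401539 - 1628867511 = 534028 seconds
In hours: 534028 / 3600 ≈ 148.3
In days: 534028 / 86400 ≈ 6.18

534028 seconds (148.3 hours / 6.18 days)


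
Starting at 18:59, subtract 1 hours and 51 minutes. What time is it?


17:08

Start: 1139 minutes from midnight
Subtract: 111 minutes
Remaining: 1139 - 111 = 1028
Hours: 17, Minutes: 8


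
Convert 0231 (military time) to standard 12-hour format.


Hour: 2
2 < 12 → AM

2:31 AM


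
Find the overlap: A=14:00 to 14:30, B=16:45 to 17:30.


0 minutes

Meeting A: 840-870 (in minutes from midnight)
Meeting B: 1005-1050
Overlap start = max(840, 1005) = 1005
Overlap end = min(870, 1050) = 870
Overlap = max(0, 870 - 1005) = 0 min


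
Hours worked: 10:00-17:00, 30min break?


6h 30m (390 minutes)

Total time = (17×60+0) - (10×60+0)
= 1020 - 600 = 420 min
Minus break: 420 - 30 = 390 min
= 6h 30m


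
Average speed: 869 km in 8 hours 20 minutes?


104.3 km/h

Distance: 869 km
Time: 8h 20m = 500 min = 500/60 = 25/3 hours
Speed = 869 ÷ (25/3) = 869 × 3 / 25 = 2607/25 ≈ 104.3 km/h


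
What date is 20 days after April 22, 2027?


Start: April 22, 2027
Add 20 days
April 22 → May 1: 30 - 22 + 1 = 9 days (20 - 9 = 11 left)
May 1 + 11 = May 12, 2027

May 12, 2027


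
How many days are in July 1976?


Month: July (month 7)
July has 31 days

31 days


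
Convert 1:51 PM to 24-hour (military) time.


13:51

Input: 1:51 PM
PM: 1 + 12 = 13


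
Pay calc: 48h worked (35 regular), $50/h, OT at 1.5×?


Regular: 35h × $50 = $1750.00
Overtime: 48 - 35 = 13h
OT pay: 13h × $50 × 1.5 = $975.00
Total = $1750.00 + $975.00 = $2725.00

$2725.00


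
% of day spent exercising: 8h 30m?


35.4%

Time: 510 minutes
Day: 1440 minutes
Percentage = (510/1440) × 100 ≈ 35.4%


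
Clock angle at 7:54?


87.0°

Hour hand = 7×30 + 54×0.5 = 237.0°
Minute hand = 54×6 = 324°
Difference = |237.0 - 324| = 87.0°


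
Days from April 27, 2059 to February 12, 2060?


From April 27, 2059 to February 12, 2060
Rest of April 2059: 30 - 27 = 3
Full months: May 31, June 30, July 31, August 31, September 30, October 31, November 30, December 31, January 31
Days into February 2060: 12
Total = 3 + 31 + 30 + 31 + 31 + 30 + 31 + 30 + 31 + 31 + 12 = 291 days

291 days


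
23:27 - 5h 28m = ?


17:59

Start: 1407 minutes from midnight
Subtract: 328 minutes
Remaining: 1407 - 328 = 1079
Hours: 17, Minutes: 59


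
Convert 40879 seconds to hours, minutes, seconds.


11h 21m 19s

Hours: 40879 ÷ 3600 = 11 remainder 1279
Minutes: 1279 ÷ 60 = 21 remainder 19
Seconds: 19


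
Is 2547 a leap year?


No

Rules: divisible by 4 AND (not by 100 OR by 400)
2547 ÷ 4 = 636 remainder 3 → not divisible by 4
Not divisible by 4 → not a leap year


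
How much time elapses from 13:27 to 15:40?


End time in minutes: 15×60 + 40 = 940
Start time in minutes: 13×60 + 27 = 807
Difference = 940 - 807 = 133 minutes
= 2 hours 13 minutes

2h 13m


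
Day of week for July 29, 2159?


Zeller's congruence:
q=29, m=7, k=59, j=21
h = (29 + ⌊13×8/5⌋ + 59 + ⌊59/4⌋ + ⌊21/4⌋ - 2×21) mod 7
= (29 + 20 + 59 + 14 + 5 - 42) mod 7
= 85 mod 7 = 1
h=1 → Sunday

Sunday


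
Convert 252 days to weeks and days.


Weeks: 252 ÷ 7 = 36 remainder 0

36 weeks 0 days


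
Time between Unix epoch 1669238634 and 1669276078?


Difference = 1669276078 - 1669238634 = 37444 seconds
In hours: 37444 / 3600 ≈ 10.4
In days: 37444 / 86400 ≈ 0.43

37444 seconds (10.4 hours / 0.43 days)


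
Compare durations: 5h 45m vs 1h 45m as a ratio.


23:7 (3.29)

Duration 1: 345 minutes
Duration 2: 105 minutes
Ratio = 345:105
GCD = 15
Simplified = 23:7
As a decimal: 23/7 ≈ 3.29


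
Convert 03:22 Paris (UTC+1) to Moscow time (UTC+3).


Time difference = UTC+3 - UTC+1 = +2 hours
New hour = (3 + 2) mod 24
= 5 mod 24 = 5
Minutes unchanged → 05:22

05:22


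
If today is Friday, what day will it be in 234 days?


Monday

Start: Friday (index 4)
(4 + 234) mod 7
= 238 mod 7
= 0
Index 0 → Monday


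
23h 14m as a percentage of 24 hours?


Total minutes: 23×60 + 14 = 1394
Day = 24×60 = 1440 minutes
Fraction = 1394/1440 ≈ 0.9681
As a percentage: 1394/1440 × 100 ≈ 96.81%

0.9681 (96.81%)


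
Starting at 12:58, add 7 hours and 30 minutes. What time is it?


Start: 778 minutes from midnight
Add: 450 minutes
Total: 1228 minutes
Hours: 1228 ÷ 60 = 20 remainder 28

20:28


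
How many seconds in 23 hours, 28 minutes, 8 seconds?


Hours: 23 × 3600 = 82800
Minutes: 28 × 60 = 1680
Seconds: 8
Total = 82800 + 1680 + 8 = 84488

84488 seconds


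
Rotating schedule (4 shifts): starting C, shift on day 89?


Shifts: A, B, C, D
Start: C (index 2)
Day 89: (2 + 89 - 1) mod 4
= 90 mod 4
= 2
Index 2 → shift C

Shift C


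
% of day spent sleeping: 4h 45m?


Time: 285 minutes
Day: 1440 minutes
Percentage = (285/1440) × 100 ≈ 19.8%

19.8%


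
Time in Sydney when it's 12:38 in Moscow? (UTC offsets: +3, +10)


19:38

Time difference = UTC+10 - UTC+3 = +7 hours
New hour = (12 + 7) mod 24
= 19 mod 24 = 19
Minutes unchanged → 19:38


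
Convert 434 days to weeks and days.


Weeks: 434 ÷ 7 = 62 remainder 0

62 weeks 0 days


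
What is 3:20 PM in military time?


15:20

Input: 3:20 PM
PM: 3 + 12 = 15


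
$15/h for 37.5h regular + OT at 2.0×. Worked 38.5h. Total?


$592.50

Regular: 37.5h × $15 = $562.50
Overtime: 38.5 - 37.5 = 1.0h
OT pay: 1.0h × $15 × 2.0 = $30.00
Total = $562.50 + $30.00 = $592.50


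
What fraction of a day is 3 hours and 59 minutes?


0.1660 (16.60%)

Total minutes: 3×60 + 59 = 239
Day = 24×60 = 1440 minutes
Fraction = 239/1440 ≈ 0.1660
As a percentage: 239/1440 × 100 ≈ 16.60%


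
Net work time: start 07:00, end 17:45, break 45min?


Total time = (17×60+45) - (7×60+0)
= 1065 - 420 = 645 min
Minus break: 645 - 45 = 600 min
= 10h 0m

10h 0m (600 minutes)


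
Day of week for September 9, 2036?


Zeller's congruence:
q=9, m=9, k=36, j=20
h = (9 + ⌊13×10/5⌋ + 36 + ⌊36/4⌋ + ⌊20/4⌋ - 2×20) mod 7
= (9 + 26 + 36 + 9 + 5 - 40) mod 7
= 45 mod 7 = 3
h=3 → Tuesday

Tuesday


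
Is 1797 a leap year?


Rules: divisible by 4 AND (not by 100 OR by 400)
1797 ÷ 4 = 449 remainder 1 → not divisible by 4
Not divisible by 4 → not a leap year

No


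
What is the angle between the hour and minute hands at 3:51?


169.5°

Hour hand = 3×30 + 51×0.5 = 115.5°
Minute hand = 51×6 = 306°
Difference = |115.5 - 306| = 190.5°
Since > 180°: 360 - 190.5 = 169.5°


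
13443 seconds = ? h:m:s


3h 44m 3s

Hours: 13443 ÷ 3600 = 3 remainder 2643
Minutes: 2643 ÷ 60 = 44 remainder 3
Seconds: 3


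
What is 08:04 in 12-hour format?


8:04 AM

Hour: 8
8 < 12 → AM


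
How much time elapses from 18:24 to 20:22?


1h 58m

End time in minutes: 20×60 + 22 = 1222
Start time in minutes: 18×60 + 24 = 1104
Difference = 1222 - 1104 = 118 minutes
= 1 hours 58 minutes


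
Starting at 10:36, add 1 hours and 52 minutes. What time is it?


12:28

Start: 636 minutes from midnight
Add: 112 minutes
Total: 748 minutes
Hours: 748 ÷ 60 = 12 remainder 28


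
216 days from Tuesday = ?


Monday

Start: Tuesday (index 1)
(1 + 216) mod 7
= 217 mod 7
= 0
Index 0 → Monday


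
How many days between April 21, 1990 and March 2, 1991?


From April 21, 1990 to March 2, 1991
Rest of April 1990: 30 - 21 = 9
Full months: May 31, June 30, July 31, August 31, September 30, October 31, November 30, December 31, January 31, February 1991 28
Days into March 1991: 2
Total = 9 + 31 + 30 + 31 + 31 + 30 + 31 + 30 + 31 + 31 + 28 + 2 = 315 days

315 days


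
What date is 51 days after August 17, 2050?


October 7, 2050

Start: August 17, 2050
Add 51 days
August 17 → September 1: 31 - 17 + 1 = 15 days (51 - 15 = 36 left)
September 1 → October 1: 30 - 1 + 1 = 30 days (36 - 30 = 6 left)
October 1 + 6 = October 7, 2050


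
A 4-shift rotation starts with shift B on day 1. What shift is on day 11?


Shifts: A, B, C, D
Start: B (index 1)
Day 11: (1 + 11 - 1) mod 4
= 11 mod 4
= 3
Index 3 → shift D

Shift D


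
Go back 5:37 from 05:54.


00:17

Start: 354 minutes from midnight
Subtract: 337 minutes
Remaining: 354 - 337 = 17
Hours: 0, Minutes: 17


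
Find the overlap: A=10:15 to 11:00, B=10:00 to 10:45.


30 minutes

Meeting A: 615-660 (in minutes from midnight)
Meeting B: 600-645
Overlap start = max(615, 600) = 615
Overlap end = min(660, 645) = 645
Overlap = max(0, 645 - 615) = 30 min


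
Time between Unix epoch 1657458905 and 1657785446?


Difference = 1657785446 - 1657458905 = 326541 seconds
In hours: 326541 / 3600 ≈ 90.7
In days: 326541 / 86400 ≈ 3.78

326541 seconds (90.7 hours / 3.78 days)


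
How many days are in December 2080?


Month: December (month 12)
December has 31 days

31 days


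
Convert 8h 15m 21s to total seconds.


Hours: 8 × 3600 = 28800
Minutes: 15 × 60 = 900
Seconds: 21
Total = 28800 + 900 + 21 = 29721

29721 seconds


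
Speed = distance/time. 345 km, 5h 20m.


64.7 km/h

Distance: 345 km
Time: 5h 20m = 320 min = 320/60 = 16/3 hours
Speed = 345 ÷ (16/3) = 345 × 3 / 16 = 1035/16 ≈ 64.7 km/h


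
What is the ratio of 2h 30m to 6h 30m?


5:13 (0.38)

Duration 1: 150 minutes
Duration 2: 390 minutes
Ratio = 150:390
GCD = 30
Simplified = 5:13
As a decimal: 5/13 ≈ 0.38


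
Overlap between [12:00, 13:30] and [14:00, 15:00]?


0 minutes

Meeting A: 720-810 (in minutes from midnight)
Meeting B: 840-900
Overlap start = max(720, 840) = 840
Overlap end = min(810, 900) = 810
Overlap = max(0, 810 - 840) = 0 min


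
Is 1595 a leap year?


Rules: divisible by 4 AND (not by 100 OR by 400)
1595 ÷ 4 = 398 remainder 3 → not divisible by 4
Not divisible by 4 → not a leap year

No


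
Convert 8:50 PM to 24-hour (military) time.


20:50

Input: 8:50 PM
PM: 8 + 12 = 20


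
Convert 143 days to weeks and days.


Weeks: 143 ÷ 7 = 20 remainder 3

20 weeks 3 days


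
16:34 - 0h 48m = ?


15:46

Start: 994 minutes from midnight
Subtract: 48 minutes
Remaining: 994 - 48 = 946
Hours: 15, Minutes: 46


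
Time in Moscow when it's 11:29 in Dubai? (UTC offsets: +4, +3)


10:29

Time difference = UTC+3 - UTC+4 = -1 hours
New hour = (11 -1) mod 24
= 10 mod 24 = 10
Minutes unchanged → 10:29


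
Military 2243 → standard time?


10:43 PM

Hour: 22
22 - 12 = 10 → PM


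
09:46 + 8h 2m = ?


17:48

Start: 586 minutes from midnight
Add: 482 minutes
Total: 1068 minutes
Hours: 1068 ÷ 60 = 17 remainder 48


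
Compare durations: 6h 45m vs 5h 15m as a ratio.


9:7 (1.29)

Duration 1: 405 minutes
Duration 2: 315 minutes
Ratio = 405:315
GCD = 45
Simplified = 9:7
As a decimal: 9/7 ≈ 1.29


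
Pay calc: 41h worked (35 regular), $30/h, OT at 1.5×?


Regular: 35h × $30 = $1050.00
Overtime: 41 - 35 = 6h
OT pay: 6h × $30 × 1.5 = $270.00
Total = $1050.00 + $270.00 = $1320.00

$1320.00


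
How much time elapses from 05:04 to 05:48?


End time in minutes: 5×60 + 48 = 348
Start time in minutes: 5×60 + 4 = 304
Difference = 348 - 304 = 44 minutes
= 0 hours 44 minutes

0h 44m


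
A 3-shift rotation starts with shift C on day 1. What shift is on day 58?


Shift C

Shifts: A, B, C
Start: C (index 2)
Day 58: (2 + 58 - 1) mod 3
= 59 mod 3
= 2
Index 2 → shift C


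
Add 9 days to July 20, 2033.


Start: July 20, 2033
Add 9 days
July 20 + 9 = July 29, 2033

July 29, 2033


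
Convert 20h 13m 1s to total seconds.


Hours: 20 × 3600 = 72000
Minutes: 13 × 60 = 780
Seconds: 1
Total = 72000 + 780 + 1 = 72781

72781 seconds


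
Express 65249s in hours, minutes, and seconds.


Hours: 65249 ÷ 3600 = 18 remainder 449
Minutes: 449 ÷ 60 = 7 remainder 29
Seconds: 29

18h 7m 29s


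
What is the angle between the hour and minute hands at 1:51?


109.5°

Hour hand = 1×30 + 51×0.5 = 55.5°
Minute hand = 51×6 = 306°
Difference = |55.5 - 306| = 250.5°
Since > 180°: 360 - 250.5 = 109.5°


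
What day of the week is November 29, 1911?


Zeller's congruence:
q=29, m=11, k=11, j=19
h = (29 + ⌊13×12/5⌋ + 11 + ⌊11/4⌋ + ⌊19/4⌋ - 2×19) mod 7
= (29 + 31 + 11 + 2 + 4 - 38) mod 7
= 39 mod 7 = 4
h=4 → Wednesday

Wednesday


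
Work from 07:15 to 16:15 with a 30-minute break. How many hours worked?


Total time = (16×60+15) - (7×60+15)
= 975 - 435 = 540 min
Minus break: 540 - 30 = 510 min
= 8h 30m

8h 30m (510 minutes)


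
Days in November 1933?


30 days

Month: November (month 11)
November has 30 days


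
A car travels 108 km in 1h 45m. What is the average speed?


61.7 km/h

Distance: 108 km
Time: 1h 45m = 105 min = 105/60 = 7/4 hours
Speed = 108 ÷ (7/4) = 108 × 4 / 7 = 432/7 ≈ 61.7 km/h


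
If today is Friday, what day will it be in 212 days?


Start: Friday (index 4)
(4 + 212) mod 7
= 216 mod 7
= 6
Index 6 → Sunday

Sunday


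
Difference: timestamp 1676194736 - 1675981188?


Difference = 1676194736 - 1675981188 = 213548 seconds
In hours: 213548 / 3600 ≈ 59.3
In days: 213548 / 86400 ≈ 2.47

213548 seconds (59.3 hours / 2.47 days)


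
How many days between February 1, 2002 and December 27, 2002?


329 days

From February 1, 2002 to December 27, 2002
Rest of February 2002: 28 - 1 = 27
Full months: March 31, April 30, May 31, June 30, July 31, August 31, September 30, October 31, November 30
Days into December 2002: 27
Total = 27 + 31 + 30 + 31 + 30 + 31 + 31 + 30 + 31 + 30 + 27 = 329 days


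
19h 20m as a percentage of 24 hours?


Total minutes: 19×60 + 20 = 1160
Day = 24×60 = 1440 minutes
Fraction = 1160/1440 ≈ 0.8056
As a percentage: 1160/1440 × 100 ≈ 80.56%

0.8056 (80.56%)


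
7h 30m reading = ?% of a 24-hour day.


31.3%

Time: 450 minutes
Day: 1440 minutes
Percentage = (450/1440) × 100 ≈ 31.3%


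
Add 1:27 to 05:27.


06:54

Start: 327 minutes from midnight
Add: 87 minutes
Total: 414 minutes
Hours: 414 ÷ 60 = 6 remainder 54


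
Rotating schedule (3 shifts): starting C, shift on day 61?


Shift C

Shifts: A, B, C
Start: C (index 2)
Day 61: (2 + 61 - 1) mod 3
= 62 mod 3
= 2
Index 2 → shift C


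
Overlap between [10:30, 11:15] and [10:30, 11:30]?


Meeting A: 630-675 (in minutes from midnight)
Meeting B: 630-690
Overlap start = max(630, 630) = 630
Overlap end = min(675, 690) = 675
Overlap = max(0, 675 - 630) = 45 min

45 minutes


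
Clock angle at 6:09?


Hour hand = 6×30 + 9×0.5 = 184.5°
Minute hand = 9×6 = 54°
Difference = |184.5 - 54| = 130.5°

130.5°


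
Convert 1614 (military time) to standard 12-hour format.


4:14 PM

Hour: 16
16 - 12 = 4 → PM


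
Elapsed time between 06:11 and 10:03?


End time in minutes: 10×60 + 3 = 603
Start time in minutes: 6×60 + 11 = 371
Difference = 603 - 371 = 232 minutes
= 3 hours 52 minutes

3h 52m


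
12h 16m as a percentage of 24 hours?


0.5111 (51.11%)

Total minutes: 12×60 + 16 = 736
Day = 24×60 = 1440 minutes
Fraction = 736/1440 ≈ 0.5111
As a percentage: 736/1440 × 100 ≈ 51.11%


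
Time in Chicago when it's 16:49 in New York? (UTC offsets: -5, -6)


15:49

Time difference = UTC-6 - UTC-5 = -1 hours
New hour = (16 -1) mod 24
= 15 mod 24 = 15
Minutes unchanged → 15:49


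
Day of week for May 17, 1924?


Saturday

Zeller's congruence:
q=17, m=5, k=24, j=19
h = (17 + ⌊13×6/5⌋ + 24 + ⌊24/4⌋ + ⌊19/4⌋ - 2×19) mod 7
= (17 + 15 + 24 + 6 + 4 - 38) mod 7
= 28 mod 7 = 0
h=0 → Saturday


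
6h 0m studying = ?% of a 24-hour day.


Time: 360 minutes
Day: 1440 minutes
Percentage = (360/1440) × 100 = 25.0%

25.0%


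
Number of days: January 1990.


Month: January (month 1)
January has 31 days

31 days


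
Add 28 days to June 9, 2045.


Start: June 9, 2045
Add 28 days
June 9 → July 1: 30 - 9 + 1 = 22 days (28 - 22 = 6 left)
July 1 + 6 = July 7, 2045

July 7, 2045


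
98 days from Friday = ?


Start: Friday (index 4)
(4 + 98) mod 7
= 102 mod 7
= 4
Index 4 → Friday

Friday


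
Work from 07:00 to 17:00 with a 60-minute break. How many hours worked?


Total time = (17×60+0) - (7×60+0)
= 1020 - 420 = 600 min
Minus break: 600 - 60 = 540 min
= 9h 0m

9h 0m (540 minutes)


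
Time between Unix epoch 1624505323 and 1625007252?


501929 seconds (139.4 hours / 5.81 days)

Difference = 1625007252 - 1624505323 = 501929 seconds
In hours: 501929 / 3600 ≈ 139.4
In days: 501929 / 86400 ≈ 5.81


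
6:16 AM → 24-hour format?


06:16

Input: 6:16 AM
AM hour stays: 6


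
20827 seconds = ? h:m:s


Hours: 20827 ÷ 3600 = 5 remainder 2827
Minutes: 2827 ÷ 60 = 47 remainder 7
Seconds: 7

5h 47m 7s
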